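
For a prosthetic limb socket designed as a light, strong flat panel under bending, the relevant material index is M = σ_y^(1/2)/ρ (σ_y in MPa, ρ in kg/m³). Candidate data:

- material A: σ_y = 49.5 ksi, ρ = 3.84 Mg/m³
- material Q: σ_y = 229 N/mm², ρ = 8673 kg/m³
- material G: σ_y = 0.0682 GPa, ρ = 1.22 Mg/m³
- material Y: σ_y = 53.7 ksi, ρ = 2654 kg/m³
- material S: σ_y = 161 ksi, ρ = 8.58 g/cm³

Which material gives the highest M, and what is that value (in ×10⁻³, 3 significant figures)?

In SI units:
  material A: σ_y = 341.3 MPa, ρ = 3840 kg/m³
  material Q: σ_y = 229.0 MPa, ρ = 8673 kg/m³
  material G: σ_y = 68.20 MPa, ρ = 1220 kg/m³
  material Y: σ_y = 370.2 MPa, ρ = 2654 kg/m³
  material S: σ_y = 1110 MPa, ρ = 8580 kg/m³
  material Y: M = 7.25×10⁻³
  material G: M = 6.77×10⁻³
  material A: M = 4.81×10⁻³
  material S: M = 3.88×10⁻³
  material Q: M = 1.74×10⁻³
Highest index: material Y.

material Y, M = 7.25×10⁻³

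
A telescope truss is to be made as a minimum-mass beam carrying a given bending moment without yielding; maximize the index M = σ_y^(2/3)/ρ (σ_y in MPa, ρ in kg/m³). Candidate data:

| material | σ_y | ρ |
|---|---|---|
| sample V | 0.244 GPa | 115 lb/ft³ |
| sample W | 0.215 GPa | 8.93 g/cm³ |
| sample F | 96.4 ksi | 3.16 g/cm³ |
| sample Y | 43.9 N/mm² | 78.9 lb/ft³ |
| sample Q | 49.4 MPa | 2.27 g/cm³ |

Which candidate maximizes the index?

Normalizing units and computing the index:
  sample V: σ_y = 244.0 MPa, ρ = 1842 kg/m³
  sample W: σ_y = 215.0 MPa, ρ = 8930 kg/m³
  sample F: σ_y = 664.7 MPa, ρ = 3160 kg/m³
  sample Y: σ_y = 43.90 MPa, ρ = 1264 kg/m³
  sample Q: σ_y = 49.40 MPa, ρ = 2270 kg/m³
  sample F: M = 24.1×10⁻³
  sample V: M = 21.2×10⁻³
  sample Y: M = 9.85×10⁻³
  sample Q: M = 5.93×10⁻³
  sample W: M = 4.02×10⁻³
The maximum is for sample F.

sample F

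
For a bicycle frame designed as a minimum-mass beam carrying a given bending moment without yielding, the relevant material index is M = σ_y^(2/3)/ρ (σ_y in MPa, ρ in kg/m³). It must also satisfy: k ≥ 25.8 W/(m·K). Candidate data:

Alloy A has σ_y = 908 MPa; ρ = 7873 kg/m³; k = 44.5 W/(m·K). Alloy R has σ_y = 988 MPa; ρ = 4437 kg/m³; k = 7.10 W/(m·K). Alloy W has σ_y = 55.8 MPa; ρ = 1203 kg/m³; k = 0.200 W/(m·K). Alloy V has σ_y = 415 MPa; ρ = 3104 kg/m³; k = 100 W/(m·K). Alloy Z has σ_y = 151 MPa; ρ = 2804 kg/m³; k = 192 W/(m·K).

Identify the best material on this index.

Screen on constraints: k ≥ 25.8 W/(m·K). Survivors: alloy A, alloy V, alloy Z.
Computing M directly (units already consistent):
  alloy V: M = 17.9×10⁻³
  alloy A: M = 11.9×10⁻³
  alloy Z: M = 10.1×10⁻³
The maximum is for alloy V.

alloy V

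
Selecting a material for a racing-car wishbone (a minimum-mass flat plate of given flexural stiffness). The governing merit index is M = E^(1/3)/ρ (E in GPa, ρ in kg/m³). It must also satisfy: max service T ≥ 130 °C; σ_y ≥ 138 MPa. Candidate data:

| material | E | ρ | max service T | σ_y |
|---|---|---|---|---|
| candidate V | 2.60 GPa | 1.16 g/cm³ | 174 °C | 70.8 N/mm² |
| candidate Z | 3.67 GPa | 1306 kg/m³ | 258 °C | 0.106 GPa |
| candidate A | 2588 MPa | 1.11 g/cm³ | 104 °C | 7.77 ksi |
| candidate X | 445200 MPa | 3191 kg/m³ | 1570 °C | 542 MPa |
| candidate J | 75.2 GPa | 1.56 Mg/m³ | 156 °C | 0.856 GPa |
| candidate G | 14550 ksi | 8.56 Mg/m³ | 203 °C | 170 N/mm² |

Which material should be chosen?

candidate J

Screen on constraints: max service T ≥ 130 °C; σ_y ≥ 138 MPa. Survivors: candidate X, candidate J, candidate G.
In SI units:
  candidate X: E = 445.2 GPa, ρ = 3191 kg/m³
  candidate J: E = 75.20 GPa, ρ = 1560 kg/m³
  candidate G: E = 100.3 GPa, ρ = 8560 kg/m³
  candidate J: M = 2.71×10⁻³
  candidate X: M = 2.39×10⁻³
  candidate G: M = 0.543×10⁻³
Highest index: candidate J.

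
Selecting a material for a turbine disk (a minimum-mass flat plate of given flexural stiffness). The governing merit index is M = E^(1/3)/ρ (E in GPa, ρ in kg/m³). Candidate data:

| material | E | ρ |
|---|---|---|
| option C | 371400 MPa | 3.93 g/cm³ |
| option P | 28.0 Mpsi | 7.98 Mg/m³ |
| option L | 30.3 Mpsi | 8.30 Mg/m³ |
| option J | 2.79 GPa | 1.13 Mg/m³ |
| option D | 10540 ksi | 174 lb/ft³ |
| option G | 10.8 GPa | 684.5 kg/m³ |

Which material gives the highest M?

option G

Normalizing units and computing the index:
  option C: E = 371.4 GPa, ρ = 3930 kg/m³
  option P: E = 193.1 GPa, ρ = 7980 kg/m³
  option L: E = 208.9 GPa, ρ = 8300 kg/m³
  option J: E = 2.790 GPa, ρ = 1130 kg/m³
  option D: E = 72.67 GPa, ρ = 2787 kg/m³
  option G: E = 10.80 GPa, ρ = 684.5 kg/m³
  option G: M = 3.23×10⁻³
  option C: M = 1.83×10⁻³
  option D: M = 1.50×10⁻³
  option J: M = 1.25×10⁻³
  option P: M = 0.724×10⁻³
  option L: M = 0.715×10⁻³
Option G has the largest M.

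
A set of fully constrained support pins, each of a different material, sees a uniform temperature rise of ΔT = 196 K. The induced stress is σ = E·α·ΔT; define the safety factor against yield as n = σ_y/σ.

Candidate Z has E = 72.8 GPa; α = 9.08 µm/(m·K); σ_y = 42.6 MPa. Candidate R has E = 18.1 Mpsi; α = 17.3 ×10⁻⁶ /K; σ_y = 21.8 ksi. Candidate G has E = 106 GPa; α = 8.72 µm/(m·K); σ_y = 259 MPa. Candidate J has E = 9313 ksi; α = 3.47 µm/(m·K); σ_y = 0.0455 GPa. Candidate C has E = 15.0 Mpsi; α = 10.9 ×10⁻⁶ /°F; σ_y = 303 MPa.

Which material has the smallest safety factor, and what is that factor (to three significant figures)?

Per material, after unit conversion:
  candidate Z: E = 72.80, α = 9.08, σ_y = 42.60 → σ = 130 MPa, n = 0.329
  candidate R: E = 124.8, α = 17.3, σ_y = 150.3 → σ = 423 MPa, n = 0.355
  candidate G: E = 106.0, α = 8.72, σ_y = 259.0 → σ = 181 MPa, n = 1.43
  candidate J: E = 64.21, α = 3.47, σ_y = 45.50 → σ = 43.7 MPa, n = 1.04
  candidate C: E = 103.4, α = 19.6, σ_y = 303.0 → σ = 398 MPa, n = 0.762
Candidate Z has the lowest safety factor, n = 0.329.

candidate Z, n = 0.329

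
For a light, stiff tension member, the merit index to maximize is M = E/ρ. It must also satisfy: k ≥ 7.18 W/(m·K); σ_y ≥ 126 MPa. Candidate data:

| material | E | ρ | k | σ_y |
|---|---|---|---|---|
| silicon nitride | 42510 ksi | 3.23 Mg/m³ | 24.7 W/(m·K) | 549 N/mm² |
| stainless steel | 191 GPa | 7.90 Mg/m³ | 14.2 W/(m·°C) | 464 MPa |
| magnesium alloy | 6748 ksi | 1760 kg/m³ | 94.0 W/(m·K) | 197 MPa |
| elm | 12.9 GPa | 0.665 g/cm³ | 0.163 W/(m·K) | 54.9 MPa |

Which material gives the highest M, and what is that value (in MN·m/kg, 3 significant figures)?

Screen on constraints: k ≥ 7.18 W/(m·K); σ_y ≥ 126 MPa. Survivors: silicon nitride, stainless steel, magnesium alloy.
Convert each candidate to consistent units, then evaluate M:
  silicon nitride: E = 293.1 GPa, ρ = 3230 kg/m³
  stainless steel: E = 191.0 GPa, ρ = 7900 kg/m³
  magnesium alloy: E = 46.53 GPa, ρ = 1760 kg/m³
  silicon nitride: M = 90.7 MN·m/kg
  magnesium alloy: M = 26.4 MN·m/kg
  stainless steel: M = 24.2 MN·m/kg
Highest index: silicon nitride.

silicon nitride, M = 90.7 MN·m/kg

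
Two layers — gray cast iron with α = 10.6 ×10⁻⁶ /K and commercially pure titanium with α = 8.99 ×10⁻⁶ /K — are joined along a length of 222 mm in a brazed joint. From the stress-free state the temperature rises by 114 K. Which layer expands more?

gray cast iron

α(gray cast iron) = 10.6×10⁻⁶/K vs α(commercially pure titanium) = 8.99×10⁻⁶/K.
Higher α expands more for the same ΔT: gray cast iron.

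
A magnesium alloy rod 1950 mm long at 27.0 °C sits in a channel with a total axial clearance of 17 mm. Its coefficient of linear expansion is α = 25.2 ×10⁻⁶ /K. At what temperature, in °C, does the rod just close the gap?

α·L₀·ΔT = 17.0 mm ⇒ ΔT = 17.0 / (25.2×10⁻⁶ × 1950.0) = 346.0 K.
T = 27.0 + 346.0 = 373.0 °C.

373 °C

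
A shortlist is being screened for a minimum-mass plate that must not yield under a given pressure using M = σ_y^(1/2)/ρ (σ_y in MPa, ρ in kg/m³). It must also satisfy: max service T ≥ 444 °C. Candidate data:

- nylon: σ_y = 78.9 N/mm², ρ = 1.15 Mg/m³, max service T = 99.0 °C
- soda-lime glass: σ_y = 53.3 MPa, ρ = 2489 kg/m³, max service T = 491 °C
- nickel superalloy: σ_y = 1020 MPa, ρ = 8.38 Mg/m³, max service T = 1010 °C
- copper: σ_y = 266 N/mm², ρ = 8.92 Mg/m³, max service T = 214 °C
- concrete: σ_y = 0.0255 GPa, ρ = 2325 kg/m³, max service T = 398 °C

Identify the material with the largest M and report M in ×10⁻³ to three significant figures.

Screen on constraints: max service T ≥ 444 °C. Survivors: soda-lime glass, nickel superalloy.
Normalizing units and computing the index:
  soda-lime glass: σ_y = 53.30 MPa, ρ = 2489 kg/m³
  nickel superalloy: σ_y = 1020 MPa, ρ = 8380 kg/m³
  nickel superalloy: M = 3.81×10⁻³
  soda-lime glass: M = 2.93×10⁻³
The maximum is for nickel superalloy.

nickel superalloy, M = 3.81×10⁻³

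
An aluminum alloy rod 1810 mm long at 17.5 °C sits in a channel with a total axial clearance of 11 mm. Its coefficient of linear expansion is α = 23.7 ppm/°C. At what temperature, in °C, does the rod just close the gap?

α·L₀·ΔT = 11.0 mm ⇒ ΔT = 11.0 / (23.7×10⁻⁶ × 1810.0) = 256.4 K.
T = 17.5 + 256.4 = 273.9 °C.

274 °C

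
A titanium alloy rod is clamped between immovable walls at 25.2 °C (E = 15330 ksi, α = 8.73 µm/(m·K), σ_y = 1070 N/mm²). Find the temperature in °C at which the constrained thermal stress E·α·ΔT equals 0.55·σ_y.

E = 15330 ksi = 105.7 GPa.
σ_y = 1070 N/mm² = 1070 MPa.
E·α·ΔT = 588.5 MPa ⇒ ΔT = 588.5 / (105.7×10³ × 8.73×10⁻⁶) = 637.8 K.
T = 25.2 + 637.8 = 663.0 °C.

663 °C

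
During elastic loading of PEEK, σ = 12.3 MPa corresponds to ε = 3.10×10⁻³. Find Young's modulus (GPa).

3.97 GPa

E = σ/ε = 12.3 MPa / 3.10×10⁻³ = 3968 MPa = 3.97 GPa.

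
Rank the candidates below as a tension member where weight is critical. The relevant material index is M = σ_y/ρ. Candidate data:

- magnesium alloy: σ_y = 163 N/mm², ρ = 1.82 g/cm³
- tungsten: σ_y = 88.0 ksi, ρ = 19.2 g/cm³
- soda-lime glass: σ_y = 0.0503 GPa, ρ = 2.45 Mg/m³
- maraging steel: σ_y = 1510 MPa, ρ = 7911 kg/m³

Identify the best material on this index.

Convert each candidate to consistent units, then evaluate M:
  magnesium alloy: σ_y = 163.0 MPa, ρ = 1820 kg/m³
  tungsten: σ_y = 606.7 MPa, ρ = 19200 kg/m³
  soda-lime glass: σ_y = 50.30 MPa, ρ = 2450 kg/m³
  maraging steel: σ_y = 1510 MPa, ρ = 7911 kg/m³
  maraging steel: M = 191 kN·m/kg
  magnesium alloy: M = 89.6 kN·m/kg
  tungsten: M = 31.6 kN·m/kg
  soda-lime glass: M = 20.5 kN·m/kg
Maraging steel has the largest M.

maraging steel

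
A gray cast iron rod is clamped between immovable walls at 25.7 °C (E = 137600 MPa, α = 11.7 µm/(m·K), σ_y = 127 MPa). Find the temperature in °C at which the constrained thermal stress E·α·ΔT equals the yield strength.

105 °C

E = 137600 MPa = 137.6 GPa.
E·α·ΔT = 127.0 MPa ⇒ ΔT = 127.0 / (137.6×10³ × 11.7×10⁻⁶) = 78.89 K.
T = 25.7 + 78.89 = 104.6 °C.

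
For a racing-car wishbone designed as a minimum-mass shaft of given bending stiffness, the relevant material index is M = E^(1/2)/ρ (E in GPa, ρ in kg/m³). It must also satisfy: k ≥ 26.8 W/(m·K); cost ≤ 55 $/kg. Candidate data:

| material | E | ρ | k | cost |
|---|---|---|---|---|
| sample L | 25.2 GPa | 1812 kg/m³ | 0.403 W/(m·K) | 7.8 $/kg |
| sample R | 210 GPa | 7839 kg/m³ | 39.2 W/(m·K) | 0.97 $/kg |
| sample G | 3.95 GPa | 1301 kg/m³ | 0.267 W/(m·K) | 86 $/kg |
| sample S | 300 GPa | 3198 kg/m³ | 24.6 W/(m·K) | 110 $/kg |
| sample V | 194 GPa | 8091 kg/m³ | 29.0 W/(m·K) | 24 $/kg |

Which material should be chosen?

sample R

Screen on constraints: k ≥ 26.8 W/(m·K); cost ≤ 55 $/kg. Survivors: sample R, sample V.
Computing M directly (units already consistent):
  sample R: M = 1.85×10⁻³
  sample V: M = 1.72×10⁻³
Sample R has the largest M.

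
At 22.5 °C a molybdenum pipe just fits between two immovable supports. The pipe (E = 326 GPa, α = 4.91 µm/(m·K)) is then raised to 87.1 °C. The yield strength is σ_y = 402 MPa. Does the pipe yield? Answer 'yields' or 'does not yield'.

ΔT = 64.60 K. Constrained thermal stress σ = E·α·ΔT = 326.0×10³ MPa × 4.91×10⁻⁶ × 64.60 = 103 MPa (compressive).
Compare to σ_y = 402 MPa: σ < σ_y, so it does not yield.

does not yield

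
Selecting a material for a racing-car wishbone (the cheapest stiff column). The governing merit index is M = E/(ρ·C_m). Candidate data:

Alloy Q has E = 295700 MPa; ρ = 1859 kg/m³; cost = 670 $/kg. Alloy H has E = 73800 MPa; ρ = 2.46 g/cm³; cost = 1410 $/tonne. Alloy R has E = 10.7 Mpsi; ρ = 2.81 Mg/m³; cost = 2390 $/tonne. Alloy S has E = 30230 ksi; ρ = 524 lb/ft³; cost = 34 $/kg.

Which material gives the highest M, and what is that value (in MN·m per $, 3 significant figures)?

In SI units:
  alloy Q: E = 295.7 GPa, ρ = 1859 kg/m³, cost = 670.0 $/kg
  alloy H: E = 73.80 GPa, ρ = 2460 kg/m³, cost = 1.410 $/kg
  alloy R: E = 73.77 GPa, ρ = 2810 kg/m³, cost = 2.390 $/kg
  alloy S: E = 208.4 GPa, ρ = 8394 kg/m³, cost = 34.00 $/kg
  alloy H: M = 21.3 MN·m per $
  alloy R: M = 11.0 MN·m per $
  alloy S: M = 0.730 MN·m per $
  alloy Q: M = 0.237 MN·m per $
Alloy H ranks first.

alloy H, M = 21.3 MN·m per $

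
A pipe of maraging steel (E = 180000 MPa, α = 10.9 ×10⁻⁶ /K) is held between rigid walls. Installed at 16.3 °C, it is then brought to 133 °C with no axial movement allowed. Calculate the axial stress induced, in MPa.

229 MPa

E = 180000 MPa = 180.0 GPa.
ΔT = 116.7 K. Constrained thermal stress σ = E·α·ΔT = 180.0×10³ MPa × 10.9×10⁻⁶ × 116.7 = 229 MPa (compressive).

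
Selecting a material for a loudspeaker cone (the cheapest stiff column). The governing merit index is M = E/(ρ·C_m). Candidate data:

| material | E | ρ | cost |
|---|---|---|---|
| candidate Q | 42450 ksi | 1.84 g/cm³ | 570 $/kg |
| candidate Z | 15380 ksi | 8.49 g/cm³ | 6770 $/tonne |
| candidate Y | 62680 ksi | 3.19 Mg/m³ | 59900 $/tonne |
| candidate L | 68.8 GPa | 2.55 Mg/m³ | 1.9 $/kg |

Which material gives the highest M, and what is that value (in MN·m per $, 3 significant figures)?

candidate L, M = 14.2 MN·m per $

Putting every candidate on a common basis:
  candidate Q: E = 292.7 GPa, ρ = 1840 kg/m³, cost = 570.0 $/kg
  candidate Z: E = 106.0 GPa, ρ = 8490 kg/m³, cost = 6.770 $/kg
  candidate Y: E = 432.2 GPa, ρ = 3190 kg/m³, cost = 59.90 $/kg
  candidate L: E = 68.80 GPa, ρ = 2550 kg/m³, cost = 1.900 $/kg
  candidate L: M = 14.2 MN·m per $
  candidate Y: M = 2.26 MN·m per $
  candidate Z: M = 1.84 MN·m per $
  candidate Q: M = 0.279 MN·m per $
Candidate L ranks first.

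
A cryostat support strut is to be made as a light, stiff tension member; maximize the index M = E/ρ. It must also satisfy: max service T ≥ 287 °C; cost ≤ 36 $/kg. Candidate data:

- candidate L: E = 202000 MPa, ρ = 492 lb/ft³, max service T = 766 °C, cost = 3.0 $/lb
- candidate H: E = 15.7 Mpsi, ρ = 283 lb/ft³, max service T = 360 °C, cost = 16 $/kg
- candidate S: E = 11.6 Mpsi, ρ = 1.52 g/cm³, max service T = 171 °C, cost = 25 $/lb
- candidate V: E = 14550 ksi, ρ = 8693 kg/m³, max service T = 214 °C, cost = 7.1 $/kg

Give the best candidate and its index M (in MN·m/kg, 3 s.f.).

Screen on constraints: max service T ≥ 287 °C; cost ≤ 36 $/kg. Survivors: candidate L, candidate H.
Convert each candidate to consistent units, then evaluate M:
  candidate L: E = 202.0 GPa, ρ = 7881 kg/m³
  candidate H: E = 108.2 GPa, ρ = 4533 kg/m³
  candidate L: M = 25.6 MN·m/kg
  candidate H: M = 23.9 MN·m/kg
Candidate L has the largest M.

candidate L, M = 25.6 MN·m/kg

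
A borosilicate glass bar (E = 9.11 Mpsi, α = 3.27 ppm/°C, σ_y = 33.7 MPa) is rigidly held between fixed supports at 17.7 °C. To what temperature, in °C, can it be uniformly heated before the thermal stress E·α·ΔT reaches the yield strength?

182 °C

E = 9.11 Mpsi = 62.81 GPa.
E·α·ΔT = 33.70 MPa ⇒ ΔT = 33.70 / (62.81×10³ × 3.27×10⁻⁶) = 164.1 K.
T = 17.7 + 164.1 = 181.8 °C.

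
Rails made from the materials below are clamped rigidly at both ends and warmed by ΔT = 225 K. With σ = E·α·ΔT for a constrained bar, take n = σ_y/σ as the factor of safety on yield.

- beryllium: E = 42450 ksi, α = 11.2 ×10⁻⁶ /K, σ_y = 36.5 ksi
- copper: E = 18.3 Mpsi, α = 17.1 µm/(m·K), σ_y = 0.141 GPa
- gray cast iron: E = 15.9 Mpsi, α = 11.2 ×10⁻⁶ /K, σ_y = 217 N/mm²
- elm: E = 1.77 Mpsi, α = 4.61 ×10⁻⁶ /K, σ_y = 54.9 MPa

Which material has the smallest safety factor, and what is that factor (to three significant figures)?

In consistent units (E in GPa, α in ×10⁻⁶/K, σ_y in MPa):
  beryllium: E = 292.7, α = 11.2, σ_y = 251.7 → σ = 738 MPa, n = 0.341
  copper: E = 126.2, α = 17.1, σ_y = 141.0 → σ = 485 MPa, n = 0.290
  gray cast iron: E = 109.6, α = 11.2, σ_y = 217.0 → σ = 276 MPa, n = 0.785
  elm: E = 12.20, α = 4.61, σ_y = 54.90 → σ = 12.7 MPa, n = 4.34
Copper has the lowest safety factor, n = 0.290.

copper, n = 0.290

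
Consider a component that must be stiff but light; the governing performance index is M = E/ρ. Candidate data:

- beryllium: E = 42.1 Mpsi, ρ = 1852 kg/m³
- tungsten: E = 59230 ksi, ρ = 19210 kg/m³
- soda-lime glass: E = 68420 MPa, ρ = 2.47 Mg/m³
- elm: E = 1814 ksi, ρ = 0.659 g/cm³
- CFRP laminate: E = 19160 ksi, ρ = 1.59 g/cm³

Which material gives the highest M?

beryllium

Convert each candidate to consistent units, then evaluate M:
  beryllium: E = 290.3 GPa, ρ = 1852 kg/m³
  tungsten: E = 408.4 GPa, ρ = 19210 kg/m³
  soda-lime glass: E = 68.42 GPa, ρ = 2470 kg/m³
  elm: E = 12.51 GPa, ρ = 659.0 kg/m³
  CFRP laminate: E = 132.1 GPa, ρ = 1590 kg/m³
  beryllium: M = 157 MN·m/kg
  CFRP laminate: M = 83.1 MN·m/kg
  soda-lime glass: M = 27.7 MN·m/kg
  tungsten: M = 21.3 MN·m/kg
  elm: M = 19.0 MN·m/kg
Beryllium has the largest M.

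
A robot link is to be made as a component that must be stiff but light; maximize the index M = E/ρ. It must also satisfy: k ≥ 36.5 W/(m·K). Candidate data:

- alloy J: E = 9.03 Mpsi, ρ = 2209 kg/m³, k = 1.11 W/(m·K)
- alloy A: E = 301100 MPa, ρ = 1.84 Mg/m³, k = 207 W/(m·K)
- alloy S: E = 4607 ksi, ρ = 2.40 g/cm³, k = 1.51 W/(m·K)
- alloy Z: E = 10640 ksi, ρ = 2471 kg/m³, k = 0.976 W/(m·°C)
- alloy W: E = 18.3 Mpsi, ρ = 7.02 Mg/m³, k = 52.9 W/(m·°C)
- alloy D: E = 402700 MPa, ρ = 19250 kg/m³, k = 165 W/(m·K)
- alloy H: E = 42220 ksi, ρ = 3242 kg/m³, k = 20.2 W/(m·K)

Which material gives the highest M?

alloy A

Screen on constraints: k ≥ 36.5 W/(m·K). Survivors: alloy A, alloy W, alloy D.
Normalizing units and computing the index:
  alloy A: E = 301.1 GPa, ρ = 1840 kg/m³
  alloy W: E = 126.2 GPa, ρ = 7020 kg/m³
  alloy D: E = 402.7 GPa, ρ = 19250 kg/m³
  alloy A: M = 164 MN·m/kg
  alloy D: M = 20.9 MN·m/kg
  alloy W: M = 18.0 MN·m/kg
Alloy A has the largest M.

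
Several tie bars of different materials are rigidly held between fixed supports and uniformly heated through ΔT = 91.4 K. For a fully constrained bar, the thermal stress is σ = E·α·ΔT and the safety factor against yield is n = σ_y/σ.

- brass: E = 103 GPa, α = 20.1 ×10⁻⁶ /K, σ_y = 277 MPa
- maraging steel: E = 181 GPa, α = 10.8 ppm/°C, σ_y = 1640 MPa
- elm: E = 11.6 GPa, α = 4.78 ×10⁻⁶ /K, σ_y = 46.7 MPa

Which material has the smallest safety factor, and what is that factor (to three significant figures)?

brass, n = 1.46

Per material, after unit conversion:
  brass: E = 103.0, α = 20.1, σ_y = 277.0 → σ = 189 MPa, n = 1.46
  maraging steel: E = 181.0, α = 10.8, σ_y = 1640 → σ = 179 MPa, n = 9.18
  elm: E = 11.60, α = 4.78, σ_y = 46.70 → σ = 5.07 MPa, n = 9.21
The minimum is brass at n = 1.46.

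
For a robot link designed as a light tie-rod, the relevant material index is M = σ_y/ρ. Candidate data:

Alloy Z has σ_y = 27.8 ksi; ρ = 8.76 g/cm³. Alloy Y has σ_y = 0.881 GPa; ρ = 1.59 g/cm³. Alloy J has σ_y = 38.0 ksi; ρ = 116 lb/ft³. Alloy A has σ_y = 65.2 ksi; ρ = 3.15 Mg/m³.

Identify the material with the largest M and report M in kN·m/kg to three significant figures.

alloy Y, M = 554 kN·m/kg

Convert each candidate to consistent units, then evaluate M:
  alloy Z: σ_y = 191.7 MPa, ρ = 8760 kg/m³
  alloy Y: σ_y = 881.0 MPa, ρ = 1590 kg/m³
  alloy J: σ_y = 262.0 MPa, ρ = 1858 kg/m³
  alloy A: σ_y = 449.5 MPa, ρ = 3150 kg/m³
  alloy Y: M = 554 kN·m/kg
  alloy A: M = 143 kN·m/kg
  alloy J: M = 141 kN·m/kg
  alloy Z: M = 21.9 kN·m/kg
Alloy Y ranks first.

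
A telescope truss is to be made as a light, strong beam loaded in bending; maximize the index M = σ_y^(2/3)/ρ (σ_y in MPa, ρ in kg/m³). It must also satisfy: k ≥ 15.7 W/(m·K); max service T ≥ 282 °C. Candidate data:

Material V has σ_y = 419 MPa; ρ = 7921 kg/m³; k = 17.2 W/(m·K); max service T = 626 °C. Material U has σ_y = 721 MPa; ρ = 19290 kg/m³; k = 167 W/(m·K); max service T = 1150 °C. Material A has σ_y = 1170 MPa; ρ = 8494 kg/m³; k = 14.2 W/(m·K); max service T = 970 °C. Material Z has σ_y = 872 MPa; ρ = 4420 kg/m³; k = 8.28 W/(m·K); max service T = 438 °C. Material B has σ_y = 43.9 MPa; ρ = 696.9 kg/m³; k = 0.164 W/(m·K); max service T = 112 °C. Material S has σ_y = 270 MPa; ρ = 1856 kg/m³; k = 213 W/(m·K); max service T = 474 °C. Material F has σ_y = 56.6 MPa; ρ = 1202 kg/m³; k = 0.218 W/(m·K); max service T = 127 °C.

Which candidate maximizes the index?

Screen on constraints: k ≥ 15.7 W/(m·K); max service T ≥ 282 °C. Survivors: material V, material U, material S.
Evaluate M for each candidate:
  material S: M = 22.5×10⁻³
  material V: M = 7.07×10⁻³
  material U: M = 4.17×10⁻³
The maximum is for material S.

material S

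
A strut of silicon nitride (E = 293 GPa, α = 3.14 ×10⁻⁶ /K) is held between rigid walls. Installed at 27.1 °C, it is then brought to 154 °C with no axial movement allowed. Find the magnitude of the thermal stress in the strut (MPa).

117 MPa

ΔT = 126.9 K. Constrained thermal stress σ = E·α·ΔT = 293.0×10³ MPa × 3.14×10⁻⁶ × 126.9 = 117 MPa (compressive).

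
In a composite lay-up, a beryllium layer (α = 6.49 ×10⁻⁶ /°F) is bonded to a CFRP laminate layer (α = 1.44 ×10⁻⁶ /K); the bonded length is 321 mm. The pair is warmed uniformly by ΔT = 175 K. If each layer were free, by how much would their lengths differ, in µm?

575 µm

beryllium: α = 6.49×10⁻⁶/°F × 9/5 = 11.7×10⁻⁶/K.
Δα = |11.7 − 1.44|×10⁻⁶/K = 10.2×10⁻⁶/K.
ΔL_mismatch = Δα·L·ΔT = 10.2×10⁻⁶ × 321.0 mm × 175.0 K = 575 µm.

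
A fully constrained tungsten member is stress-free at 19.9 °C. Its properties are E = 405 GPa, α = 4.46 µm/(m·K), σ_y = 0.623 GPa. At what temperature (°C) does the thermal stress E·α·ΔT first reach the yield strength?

365 °C

σ_y = 0.623 GPa = 623.0 MPa.
E·α·ΔT = 623.0 MPa ⇒ ΔT = 623.0 / (405.0×10³ × 4.46×10⁻⁶) = 344.9 K.
T = 19.9 + 344.9 = 364.8 °C.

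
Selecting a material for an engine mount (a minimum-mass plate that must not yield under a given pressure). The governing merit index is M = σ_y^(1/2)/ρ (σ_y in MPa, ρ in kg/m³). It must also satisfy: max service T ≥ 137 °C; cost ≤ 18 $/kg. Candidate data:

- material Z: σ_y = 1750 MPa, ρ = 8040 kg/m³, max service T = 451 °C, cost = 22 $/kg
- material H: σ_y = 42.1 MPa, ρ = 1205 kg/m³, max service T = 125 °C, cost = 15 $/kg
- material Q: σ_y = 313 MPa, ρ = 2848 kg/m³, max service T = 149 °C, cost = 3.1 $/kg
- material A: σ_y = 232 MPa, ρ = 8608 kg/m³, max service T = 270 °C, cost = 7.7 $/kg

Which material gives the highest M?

material Q

Screen on constraints: max service T ≥ 137 °C; cost ≤ 18 $/kg. Survivors: material Q, material A.
Evaluate M for each candidate:
  material Q: M = 6.21×10⁻³
  material A: M = 1.77×10⁻³
Material Q ranks first.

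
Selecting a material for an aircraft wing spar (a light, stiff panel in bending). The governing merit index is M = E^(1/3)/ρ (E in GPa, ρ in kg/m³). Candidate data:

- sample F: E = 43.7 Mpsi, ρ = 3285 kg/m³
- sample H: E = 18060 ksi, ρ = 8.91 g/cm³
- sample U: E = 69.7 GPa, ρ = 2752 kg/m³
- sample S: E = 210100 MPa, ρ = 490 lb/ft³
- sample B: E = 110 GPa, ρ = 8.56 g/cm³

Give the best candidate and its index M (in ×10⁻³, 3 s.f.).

sample F, M = 2.04×10⁻³

Normalizing units and computing the index:
  sample F: E = 301.3 GPa, ρ = 3285 kg/m³
  sample H: E = 124.5 GPa, ρ = 8910 kg/m³
  sample U: E = 69.70 GPa, ρ = 2752 kg/m³
  sample S: E = 210.1 GPa, ρ = 7849 kg/m³
  sample B: E = 110.0 GPa, ρ = 8560 kg/m³
  sample F: M = 2.04×10⁻³
  sample U: M = 1.50×10⁻³
  sample S: M = 0.757×10⁻³
  sample H: M = 0.560×10⁻³
  sample B: M = 0.560×10⁻³
Sample F ranks first.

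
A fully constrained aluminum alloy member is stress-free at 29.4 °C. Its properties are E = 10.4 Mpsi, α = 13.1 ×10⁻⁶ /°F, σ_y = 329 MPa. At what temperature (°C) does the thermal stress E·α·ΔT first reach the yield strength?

E = 10.4 Mpsi = 71.71 GPa.
α = 13.1×10⁻⁶/°F × 9/5 = 23.6×10⁻⁶/K.
E·α·ΔT = 329.0 MPa ⇒ ΔT = 329.0 / (71.71×10³ × 23.6×10⁻⁶) = 194.6 K.
T = 29.4 + 194.6 = 224.0 °C.

224 °C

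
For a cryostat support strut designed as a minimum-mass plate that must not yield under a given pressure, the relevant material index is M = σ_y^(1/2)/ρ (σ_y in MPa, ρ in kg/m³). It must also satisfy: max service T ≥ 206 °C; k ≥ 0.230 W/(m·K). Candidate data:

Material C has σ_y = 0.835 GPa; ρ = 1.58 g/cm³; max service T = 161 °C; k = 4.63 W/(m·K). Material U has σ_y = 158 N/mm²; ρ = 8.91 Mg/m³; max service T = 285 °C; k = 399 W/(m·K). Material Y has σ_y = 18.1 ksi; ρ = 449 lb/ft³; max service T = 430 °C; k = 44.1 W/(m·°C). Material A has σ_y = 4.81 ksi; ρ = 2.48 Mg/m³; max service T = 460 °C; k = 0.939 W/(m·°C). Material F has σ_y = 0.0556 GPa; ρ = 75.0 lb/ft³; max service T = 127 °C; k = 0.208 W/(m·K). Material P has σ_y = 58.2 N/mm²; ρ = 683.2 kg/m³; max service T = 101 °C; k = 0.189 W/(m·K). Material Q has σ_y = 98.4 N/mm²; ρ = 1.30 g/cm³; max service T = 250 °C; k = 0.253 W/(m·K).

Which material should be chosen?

material Q

Screen on constraints: max service T ≥ 206 °C; k ≥ 0.230 W/(m·K). Survivors: material U, material Y, material A, material Q.
In SI units:
  material U: σ_y = 158.0 MPa, ρ = 8910 kg/m³
  material Y: σ_y = 124.8 MPa, ρ = 7192 kg/m³
  material A: σ_y = 33.16 MPa, ρ = 2480 kg/m³
  material Q: σ_y = 98.40 MPa, ρ = 1300 kg/m³
  material Q: M = 7.63×10⁻³
  material A: M = 2.32×10⁻³
  material Y: M = 1.55×10⁻³
  material U: M = 1.41×10⁻³
Highest index: material Q.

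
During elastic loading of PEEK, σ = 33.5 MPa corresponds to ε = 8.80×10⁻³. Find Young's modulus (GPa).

E = σ/ε = 33.5 MPa / 8.80×10⁻³ = 3807 MPa = 3.81 GPa.

3.81 GPa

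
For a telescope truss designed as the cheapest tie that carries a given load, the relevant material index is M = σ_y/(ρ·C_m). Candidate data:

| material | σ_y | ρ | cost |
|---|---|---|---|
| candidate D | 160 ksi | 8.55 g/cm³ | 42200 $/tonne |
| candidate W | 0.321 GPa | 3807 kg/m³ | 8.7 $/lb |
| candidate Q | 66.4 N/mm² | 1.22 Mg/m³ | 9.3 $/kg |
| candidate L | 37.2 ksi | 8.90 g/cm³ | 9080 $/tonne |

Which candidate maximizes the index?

Normalizing units and computing the index:
  candidate D: σ_y = 1103 MPa, ρ = 8550 kg/m³, cost = 42.20 $/kg
  candidate W: σ_y = 321.0 MPa, ρ = 3807 kg/m³, cost = 19.18 $/kg
  candidate Q: σ_y = 66.40 MPa, ρ = 1220 kg/m³, cost = 9.300 $/kg
  candidate L: σ_y = 256.5 MPa, ρ = 8900 kg/m³, cost = 9.080 $/kg
  candidate Q: M = 5.85 kN·m per $
  candidate W: M = 4.40 kN·m per $
  candidate L: M = 3.17 kN·m per $
  candidate D: M = 3.06 kN·m per $
The maximum is for candidate Q.

candidate Q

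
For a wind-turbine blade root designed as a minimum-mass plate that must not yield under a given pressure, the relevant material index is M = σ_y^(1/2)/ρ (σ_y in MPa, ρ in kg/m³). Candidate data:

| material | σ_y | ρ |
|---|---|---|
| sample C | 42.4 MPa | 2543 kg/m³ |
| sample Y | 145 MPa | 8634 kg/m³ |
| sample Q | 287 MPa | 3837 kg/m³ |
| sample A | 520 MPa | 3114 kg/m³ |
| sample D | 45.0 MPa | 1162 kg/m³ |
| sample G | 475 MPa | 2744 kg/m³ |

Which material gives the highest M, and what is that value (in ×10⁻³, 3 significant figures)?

sample G, M = 7.94×10⁻³

Per-candidate index values:
  sample G: M = 7.94×10⁻³
  sample A: M = 7.32×10⁻³
  sample D: M = 5.77×10⁻³
  sample Q: M = 4.42×10⁻³
  sample C: M = 2.56×10⁻³
  sample Y: M = 1.39×10⁻³
Sample G has the largest M.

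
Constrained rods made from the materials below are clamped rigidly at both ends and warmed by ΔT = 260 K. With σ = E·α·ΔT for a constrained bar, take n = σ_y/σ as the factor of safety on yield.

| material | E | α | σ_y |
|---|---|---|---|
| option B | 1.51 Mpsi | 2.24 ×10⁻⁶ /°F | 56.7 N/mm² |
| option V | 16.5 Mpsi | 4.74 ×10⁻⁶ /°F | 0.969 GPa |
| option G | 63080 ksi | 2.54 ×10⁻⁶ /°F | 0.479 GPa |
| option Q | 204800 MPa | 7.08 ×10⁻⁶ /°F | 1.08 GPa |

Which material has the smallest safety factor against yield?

option G

With everything in SI (GPa, ×10⁻⁶/K, MPa):
  option B: E = 10.41, α = 4.03, σ_y = 56.70 → σ = 10.9 MPa, n = 5.20
  option V: E = 113.8, α = 8.53, σ_y = 969.0 → σ = 252 MPa, n = 3.84
  option G: E = 434.9, α = 4.57, σ_y = 479.0 → σ = 517 MPa, n = 0.926
  option Q: E = 204.8, α = 12.7, σ_y = 1080 → σ = 679 MPa, n = 1.59
Option G has the lowest safety factor, n = 0.926.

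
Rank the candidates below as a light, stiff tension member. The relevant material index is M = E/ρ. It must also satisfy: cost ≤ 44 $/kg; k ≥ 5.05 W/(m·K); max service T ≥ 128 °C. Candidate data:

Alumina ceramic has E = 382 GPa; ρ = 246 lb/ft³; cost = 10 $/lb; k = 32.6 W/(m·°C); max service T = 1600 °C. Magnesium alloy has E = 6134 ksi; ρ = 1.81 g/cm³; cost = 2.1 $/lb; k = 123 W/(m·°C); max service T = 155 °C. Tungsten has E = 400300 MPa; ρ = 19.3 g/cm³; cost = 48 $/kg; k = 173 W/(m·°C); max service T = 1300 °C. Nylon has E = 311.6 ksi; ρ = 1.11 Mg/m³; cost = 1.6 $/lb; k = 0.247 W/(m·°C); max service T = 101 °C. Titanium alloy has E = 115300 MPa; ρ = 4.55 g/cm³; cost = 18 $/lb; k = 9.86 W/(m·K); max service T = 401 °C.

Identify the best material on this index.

alumina ceramic

Screen on constraints: cost ≤ 44 $/kg; k ≥ 5.05 W/(m·K); max service T ≥ 128 °C. Survivors: alumina ceramic, magnesium alloy, titanium alloy.
In SI units:
  alumina ceramic: E = 382.0 GPa, ρ = 3941 kg/m³
  magnesium alloy: E = 42.29 GPa, ρ = 1810 kg/m³
  titanium alloy: E = 115.3 GPa, ρ = 4550 kg/m³
  alumina ceramic: M = 96.9 MN·m/kg
  titanium alloy: M = 25.3 MN·m/kg
  magnesium alloy: M = 23.4 MN·m/kg
Highest index: alumina ceramic.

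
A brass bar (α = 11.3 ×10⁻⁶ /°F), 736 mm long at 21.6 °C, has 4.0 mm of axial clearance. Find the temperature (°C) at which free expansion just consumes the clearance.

α = 11.3×10⁻⁶/°F × 9/5 = 20.3×10⁻⁶/K.
α·L₀·ΔT = 4.0 mm ⇒ ΔT = 4.0 / (20.3×10⁻⁶ × 736.0) = 267.2 K.
T = 21.6 + 267.2 = 288.8 °C.

289 °C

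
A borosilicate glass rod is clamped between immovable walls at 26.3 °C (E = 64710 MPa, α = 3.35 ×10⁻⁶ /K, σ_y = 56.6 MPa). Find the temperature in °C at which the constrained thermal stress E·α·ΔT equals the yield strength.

287 °C

E = 64710 MPa = 64.71 GPa.
E·α·ΔT = 56.60 MPa ⇒ ΔT = 56.60 / (64.71×10³ × 3.35×10⁻⁶) = 261.1 K.
T = 26.3 + 261.1 = 287.4 °C.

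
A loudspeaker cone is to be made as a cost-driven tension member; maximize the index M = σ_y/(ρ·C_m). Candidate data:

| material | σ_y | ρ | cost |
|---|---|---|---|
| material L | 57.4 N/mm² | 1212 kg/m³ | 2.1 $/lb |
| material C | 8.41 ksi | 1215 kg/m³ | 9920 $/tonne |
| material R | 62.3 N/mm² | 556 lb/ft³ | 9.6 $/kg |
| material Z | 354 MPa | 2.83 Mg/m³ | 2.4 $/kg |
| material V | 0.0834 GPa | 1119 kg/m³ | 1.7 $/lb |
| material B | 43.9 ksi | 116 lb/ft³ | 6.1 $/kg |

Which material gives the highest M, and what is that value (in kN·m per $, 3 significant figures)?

Normalizing units and computing the index:
  material L: σ_y = 57.40 MPa, ρ = 1212 kg/m³, cost = 4.630 $/kg
  material C: σ_y = 57.98 MPa, ρ = 1215 kg/m³, cost = 9.920 $/kg
  material R: σ_y = 62.30 MPa, ρ = 8906 kg/m³, cost = 9.600 $/kg
  material Z: σ_y = 354.0 MPa, ρ = 2830 kg/m³, cost = 2.400 $/kg
  material V: σ_y = 83.40 MPa, ρ = 1119 kg/m³, cost = 3.748 $/kg
  material B: σ_y = 302.7 MPa, ρ = 1858 kg/m³, cost = 6.100 $/kg
  material Z: M = 52.1 kN·m per $
  material B: M = 26.7 kN·m per $
  material V: M = 19.9 kN·m per $
  material L: M = 10.2 kN·m per $
  material C: M = 4.81 kN·m per $
  material R: M = 0.729 kN·m per $
Material Z has the largest M.

material Z, M = 52.1 kN·m per $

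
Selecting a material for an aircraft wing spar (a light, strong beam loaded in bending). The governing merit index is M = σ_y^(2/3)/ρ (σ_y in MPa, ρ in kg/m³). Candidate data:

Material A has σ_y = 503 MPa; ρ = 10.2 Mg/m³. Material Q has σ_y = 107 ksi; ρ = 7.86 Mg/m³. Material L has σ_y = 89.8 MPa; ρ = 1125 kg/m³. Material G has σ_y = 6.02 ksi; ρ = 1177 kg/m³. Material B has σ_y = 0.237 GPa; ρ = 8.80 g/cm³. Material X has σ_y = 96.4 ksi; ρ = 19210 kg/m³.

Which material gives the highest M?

material L

In SI units:
  material A: σ_y = 503.0 MPa, ρ = 10200 kg/m³
  material Q: σ_y = 737.7 MPa, ρ = 7860 kg/m³
  material L: σ_y = 89.80 MPa, ρ = 1125 kg/m³
  material G: σ_y = 41.51 MPa, ρ = 1177 kg/m³
  material B: σ_y = 237.0 MPa, ρ = 8800 kg/m³
  material X: σ_y = 664.7 MPa, ρ = 19210 kg/m³
  material L: M = 17.8×10⁻³
  material Q: M = 10.4×10⁻³
  material G: M = 10.2×10⁻³
  material A: M = 6.20×10⁻³
  material B: M = 4.35×10⁻³
  material X: M = 3.96×10⁻³
Material L has the largest M.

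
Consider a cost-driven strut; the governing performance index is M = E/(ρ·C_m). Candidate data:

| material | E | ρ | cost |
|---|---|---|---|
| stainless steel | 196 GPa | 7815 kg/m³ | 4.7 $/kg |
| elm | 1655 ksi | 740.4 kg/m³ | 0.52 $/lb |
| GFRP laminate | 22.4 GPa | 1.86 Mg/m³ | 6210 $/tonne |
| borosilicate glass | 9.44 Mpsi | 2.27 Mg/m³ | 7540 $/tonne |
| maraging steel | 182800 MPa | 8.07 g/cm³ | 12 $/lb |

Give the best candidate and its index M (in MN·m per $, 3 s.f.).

In SI units:
  stainless steel: E = 196.0 GPa, ρ = 7815 kg/m³, cost = 4.700 $/kg
  elm: E = 11.41 GPa, ρ = 740.4 kg/m³, cost = 1.146 $/kg
  GFRP laminate: E = 22.40 GPa, ρ = 1860 kg/m³, cost = 6.210 $/kg
  borosilicate glass: E = 65.09 GPa, ρ = 2270 kg/m³, cost = 7.540 $/kg
  maraging steel: E = 182.8 GPa, ρ = 8070 kg/m³, cost = 26.46 $/kg
  elm: M = 13.4 MN·m per $
  stainless steel: M = 5.34 MN·m per $
  borosilicate glass: M = 3.80 MN·m per $
  GFRP laminate: M = 1.94 MN·m per $
  maraging steel: M = 0.856 MN·m per $
Elm has the largest M.

elm, M = 13.4 MN·m per $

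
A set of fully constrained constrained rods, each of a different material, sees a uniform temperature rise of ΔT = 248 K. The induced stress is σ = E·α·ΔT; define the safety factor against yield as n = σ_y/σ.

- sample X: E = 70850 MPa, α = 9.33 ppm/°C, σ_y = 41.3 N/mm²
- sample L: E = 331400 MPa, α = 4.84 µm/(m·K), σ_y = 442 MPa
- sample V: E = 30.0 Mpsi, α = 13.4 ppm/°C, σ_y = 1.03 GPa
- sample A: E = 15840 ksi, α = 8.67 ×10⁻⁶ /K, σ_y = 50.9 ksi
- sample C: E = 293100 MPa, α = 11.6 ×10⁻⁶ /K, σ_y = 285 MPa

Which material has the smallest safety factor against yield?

Per material, after unit conversion:
  sample X: E = 70.85, α = 9.33, σ_y = 41.30 → σ = 164 MPa, n = 0.252
  sample L: E = 331.4, α = 4.84, σ_y = 442.0 → σ = 398 MPa, n = 1.11
  sample V: E = 206.8, α = 13.4, σ_y = 1030 → σ = 687 MPa, n = 1.50
  sample A: E = 109.2, α = 8.67, σ_y = 350.9 → σ = 235 MPa, n = 1.49
  sample C: E = 293.1, α = 11.6, σ_y = 285.0 → σ = 843 MPa, n = 0.338
The minimum is sample X at n = 0.252.

sample X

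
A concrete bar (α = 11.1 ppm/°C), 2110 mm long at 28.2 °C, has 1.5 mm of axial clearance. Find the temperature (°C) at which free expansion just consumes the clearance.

α·L₀·ΔT = 1.5 mm ⇒ ΔT = 1.5 / (11.1×10⁻⁶ × 2110.0) = 64.05 K.
T = 28.2 + 64.05 = 92.25 °C.

92.2 °C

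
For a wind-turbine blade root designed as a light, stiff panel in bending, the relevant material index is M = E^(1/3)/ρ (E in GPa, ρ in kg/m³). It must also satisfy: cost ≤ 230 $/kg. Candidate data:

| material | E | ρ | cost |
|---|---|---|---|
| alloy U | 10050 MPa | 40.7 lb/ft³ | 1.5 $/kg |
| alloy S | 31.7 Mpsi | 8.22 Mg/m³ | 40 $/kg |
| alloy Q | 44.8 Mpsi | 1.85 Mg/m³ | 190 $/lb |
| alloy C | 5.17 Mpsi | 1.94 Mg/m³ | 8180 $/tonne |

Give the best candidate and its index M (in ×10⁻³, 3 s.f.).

alloy U, M = 3.31×10⁻³

Screen on constraints: cost ≤ 230 $/kg. Survivors: alloy U, alloy S, alloy C.
After converting to SI:
  alloy U: E = 10.05 GPa, ρ = 652.0 kg/m³
  alloy S: E = 218.6 GPa, ρ = 8220 kg/m³
  alloy C: E = 35.65 GPa, ρ = 1940 kg/m³
  alloy U: M = 3.31×10⁻³
  alloy C: M = 1.70×10⁻³
  alloy S: M = 0.733×10⁻³
Highest index: alloy U.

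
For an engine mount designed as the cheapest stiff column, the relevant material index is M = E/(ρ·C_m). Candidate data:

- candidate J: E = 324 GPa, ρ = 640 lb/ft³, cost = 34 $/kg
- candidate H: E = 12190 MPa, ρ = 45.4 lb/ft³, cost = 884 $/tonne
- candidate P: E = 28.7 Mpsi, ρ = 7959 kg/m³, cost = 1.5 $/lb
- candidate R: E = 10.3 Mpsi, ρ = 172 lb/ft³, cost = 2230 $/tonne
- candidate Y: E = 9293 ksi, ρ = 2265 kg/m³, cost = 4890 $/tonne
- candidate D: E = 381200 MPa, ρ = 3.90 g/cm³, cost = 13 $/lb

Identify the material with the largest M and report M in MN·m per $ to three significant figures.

candidate H, M = 19.0 MN·m per $

Convert each candidate to consistent units, then evaluate M:
  candidate J: E = 324.0 GPa, ρ = 10250 kg/m³, cost = 34.00 $/kg
  candidate H: E = 12.19 GPa, ρ = 727.2 kg/m³, cost = 0.8840 $/kg
  candidate P: E = 197.9 GPa, ρ = 7959 kg/m³, cost = 3.307 $/kg
  candidate R: E = 71.02 GPa, ρ = 2755 kg/m³, cost = 2.230 $/kg
  candidate Y: E = 64.07 GPa, ρ = 2265 kg/m³, cost = 4.890 $/kg
  candidate D: E = 381.2 GPa, ρ = 3900 kg/m³, cost = 28.66 $/kg
  candidate H: M = 19.0 MN·m per $
  candidate R: M = 11.6 MN·m per $
  candidate P: M = 7.52 MN·m per $
  candidate Y: M = 5.78 MN·m per $
  candidate D: M = 3.41 MN·m per $
  candidate J: M = 0.930 MN·m per $
Candidate H ranks first.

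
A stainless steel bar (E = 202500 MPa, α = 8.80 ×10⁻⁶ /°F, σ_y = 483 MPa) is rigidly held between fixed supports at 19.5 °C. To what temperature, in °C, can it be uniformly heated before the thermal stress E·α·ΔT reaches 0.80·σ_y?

E = 202500 MPa = 202.5 GPa.
α = 8.80×10⁻⁶/°F × 9/5 = 15.8×10⁻⁶/K.
E·α·ΔT = 386.4 MPa ⇒ ΔT = 386.4 / (202.5×10³ × 15.8×10⁻⁶) = 120.5 K.
T = 19.5 + 120.5 = 140.0 °C.

140 °C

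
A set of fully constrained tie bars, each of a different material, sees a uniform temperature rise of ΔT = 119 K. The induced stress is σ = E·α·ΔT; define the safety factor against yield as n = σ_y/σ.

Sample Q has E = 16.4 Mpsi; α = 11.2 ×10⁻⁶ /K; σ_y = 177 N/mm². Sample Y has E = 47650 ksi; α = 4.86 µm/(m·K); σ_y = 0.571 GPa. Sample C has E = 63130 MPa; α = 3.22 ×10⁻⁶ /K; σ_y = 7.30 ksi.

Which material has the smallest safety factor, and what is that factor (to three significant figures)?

sample Q, n = 1.17

Converting E to GPa, α to ×10⁻⁶/K, σ_y to MPa, then σ and n for each:
  sample Q: E = 113.1, α = 11.2, σ_y = 177.0 → σ = 151 MPa, n = 1.17
  sample Y: E = 328.5, α = 4.86, σ_y = 571.0 → σ = 190 MPa, n = 3.01
  sample C: E = 63.13, α = 3.22, σ_y = 50.33 → σ = 24.2 MPa, n = 2.08
Sample Q has the lowest safety factor, n = 1.17.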